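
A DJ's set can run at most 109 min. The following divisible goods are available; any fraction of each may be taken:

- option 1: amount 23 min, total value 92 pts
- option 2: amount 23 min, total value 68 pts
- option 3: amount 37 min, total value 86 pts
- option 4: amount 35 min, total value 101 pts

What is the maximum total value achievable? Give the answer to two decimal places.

326.08

Take in order of value per unit:
- option 1 (92/23 per unit): all 23 → value 92, running total 92.00
- option 2 (68/23 per unit): all 23 → value 68, running total 160.00
- option 4 (101/35 per unit): all 35 → value 101, running total 261.00
- option 3 (86/37 per unit): 28 of 37 → value 28×86/37 = 65.0811, running total 326.08
Total 326.08.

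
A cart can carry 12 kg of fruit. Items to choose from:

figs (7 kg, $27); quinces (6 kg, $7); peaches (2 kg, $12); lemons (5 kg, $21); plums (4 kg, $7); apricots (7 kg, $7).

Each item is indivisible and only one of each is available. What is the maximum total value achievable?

Check high-value combinations within 12 kg:
- figs+lemons: weight 7+5=12, value 27+21=48
- peaches+lemons+plums: weight 2+5+4=11, value 12+21+7=40
- figs+peaches: weight 7+2=9, value 27+12=39
Best: $48.

$48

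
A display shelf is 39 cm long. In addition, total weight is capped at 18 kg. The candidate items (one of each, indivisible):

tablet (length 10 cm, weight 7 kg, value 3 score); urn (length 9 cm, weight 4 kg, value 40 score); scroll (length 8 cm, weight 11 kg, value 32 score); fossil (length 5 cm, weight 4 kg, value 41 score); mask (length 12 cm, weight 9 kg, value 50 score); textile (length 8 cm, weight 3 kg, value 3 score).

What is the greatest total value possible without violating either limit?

131 score

Feasible sets respecting both limits:
- urn+fossil+mask: length 26, weight 17, value 131
- fossil+mask+textile: length 25, weight 16, value 94
- urn+mask+textile: length 29, weight 16, value 93
- fossil+mask: length 17, weight 13, value 91
Best: 131 score.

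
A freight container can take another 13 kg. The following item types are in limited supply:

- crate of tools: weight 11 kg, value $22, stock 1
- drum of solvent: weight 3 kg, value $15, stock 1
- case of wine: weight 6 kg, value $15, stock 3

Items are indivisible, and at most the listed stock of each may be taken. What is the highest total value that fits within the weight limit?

$30

Best selections within weight 13 and stock limits:
- 1×drum of solvent + 1×case of wine: weight 9, value 30
- 2×case of wine: weight 12, value 30
- 1×crate of tools: weight 11, value 22
- 1×drum of solvent: weight 3, value 15
Best: $30.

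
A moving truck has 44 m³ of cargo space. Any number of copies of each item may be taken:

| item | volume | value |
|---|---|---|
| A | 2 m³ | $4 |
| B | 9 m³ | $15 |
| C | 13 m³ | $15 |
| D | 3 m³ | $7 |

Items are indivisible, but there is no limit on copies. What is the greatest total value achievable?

$102

Best value-per-unit is D at 7/3; filling with it alone gives 14×7 = 98.
Optimal mix: 1×A + 14×D → volume 44, value 102.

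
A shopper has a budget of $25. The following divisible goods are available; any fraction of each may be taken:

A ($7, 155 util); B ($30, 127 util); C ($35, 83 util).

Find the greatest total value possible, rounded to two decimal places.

231.20

Take in order of value per unit:
- A (155/7 per unit): all 7 → value 155, running total 155.00
- B (127/30 per unit): 18 of 30 → value 18×127/30 = 76.2000, running total 231.20
Total 231.20.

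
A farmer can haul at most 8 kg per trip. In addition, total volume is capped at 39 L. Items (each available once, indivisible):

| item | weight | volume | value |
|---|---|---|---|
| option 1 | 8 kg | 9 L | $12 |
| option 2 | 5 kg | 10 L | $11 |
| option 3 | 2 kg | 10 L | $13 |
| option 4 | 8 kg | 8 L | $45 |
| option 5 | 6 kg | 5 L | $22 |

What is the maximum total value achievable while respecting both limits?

Feasible sets respecting both limits:
- option 4: weight 8, volume 8, value 45
- option 3+option 5: weight 8, volume 15, value 35
- option 2+option 3: weight 7, volume 20, value 24
- option 5: weight 6, volume 5, value 22
Best: $45.

$45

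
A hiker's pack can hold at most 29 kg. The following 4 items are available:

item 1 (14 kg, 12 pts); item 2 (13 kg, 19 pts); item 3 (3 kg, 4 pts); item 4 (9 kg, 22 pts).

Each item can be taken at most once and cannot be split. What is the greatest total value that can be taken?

45 pts

Check high-value combinations within 29 kg:
- item 2+item 3+item 4: weight 13+3+9=25, value 19+4+22=45
- item 2+item 4: weight 13+9=22, value 19+22=41
- item 1+item 3+item 4: weight 14+3+9=26, value 12+4+22=38
- item 1+item 4: weight 14+9=23, value 12+22=34
- item 1+item 2: weight 14+13=27, value 12+19=31
Best: 45 pts.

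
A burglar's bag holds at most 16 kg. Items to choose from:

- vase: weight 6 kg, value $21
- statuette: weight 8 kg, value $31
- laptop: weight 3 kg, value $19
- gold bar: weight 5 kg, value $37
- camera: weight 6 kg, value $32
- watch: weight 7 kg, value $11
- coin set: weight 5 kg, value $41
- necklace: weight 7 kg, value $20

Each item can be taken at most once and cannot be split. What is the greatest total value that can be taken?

This is a 0/1 knapsack; check combinations near the capacity.
- gold bar+camera+coin set: weight 5+6+5=16, value 37+32+41=110
- vase+gold bar+coin set: weight 6+5+5=16, value 21+37+41=99
- laptop+gold bar+coin set: weight 3+5+5=13, value 19+37+41=97
- laptop+camera+coin set: weight 3+6+5=14, value 19+32+41=92
Best: $110.

$110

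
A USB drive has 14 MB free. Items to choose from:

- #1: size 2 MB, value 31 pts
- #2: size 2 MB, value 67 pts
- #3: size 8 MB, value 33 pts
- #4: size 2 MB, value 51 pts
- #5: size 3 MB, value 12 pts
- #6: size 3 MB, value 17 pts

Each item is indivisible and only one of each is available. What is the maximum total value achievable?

182 pts

Check high-value combinations within 14 MB:
- #1+#2+#3+#4: size 2+2+8+2=14, value 31+67+33+51=182
- #1+#2+#4+#5+#6: size 2+2+2+3+3=12, value 31+67+51+12+17=178
- #1+#2+#4+#6: size 2+2+2+3=9, value 31+67+51+17=166
Best: 182 pts.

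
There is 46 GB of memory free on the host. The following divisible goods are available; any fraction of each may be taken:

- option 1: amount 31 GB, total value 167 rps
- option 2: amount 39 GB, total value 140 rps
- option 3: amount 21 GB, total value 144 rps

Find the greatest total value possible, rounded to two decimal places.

278.68

Take in order of value per unit:
- option 3 (144/21 per unit): all 21 → value 144, running total 144.00
- option 1 (167/31 per unit): 25 of 31 → value 25×167/31 = 134.6774, running total 278.68
Total 278.68.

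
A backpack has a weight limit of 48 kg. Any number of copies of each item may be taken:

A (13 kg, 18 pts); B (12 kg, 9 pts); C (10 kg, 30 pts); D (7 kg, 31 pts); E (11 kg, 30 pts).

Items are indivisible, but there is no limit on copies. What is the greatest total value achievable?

Best value-per-unit is D at 31/7, and filling with it alone uses weight 6×7=42. No mix of the others beats 6×31 = 186.

186 pts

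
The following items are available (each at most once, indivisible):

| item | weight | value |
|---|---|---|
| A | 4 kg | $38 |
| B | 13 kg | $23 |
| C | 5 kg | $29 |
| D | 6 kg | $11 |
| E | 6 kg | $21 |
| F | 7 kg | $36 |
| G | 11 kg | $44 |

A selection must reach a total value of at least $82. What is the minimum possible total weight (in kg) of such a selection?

15

Subsets with value ≥ 82, sorted by total weight:
- A+C+E: weight 15, value 88
- A+G: weight 15, value 82
- A+C+F: weight 16, value 103
- A+E+F: weight 17, value 95
Minimum weight: 15 kg.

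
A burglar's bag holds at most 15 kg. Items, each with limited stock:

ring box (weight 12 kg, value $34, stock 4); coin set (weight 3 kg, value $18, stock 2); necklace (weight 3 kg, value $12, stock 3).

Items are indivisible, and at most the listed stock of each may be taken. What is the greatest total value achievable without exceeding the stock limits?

Best selections within weight 15 and stock limits:
- 2×coin set + 3×necklace: weight 15, value 72
- 2×coin set + 2×necklace: weight 12, value 60
- 1×coin set + 3×necklace: weight 12, value 54
Best: $72.

$72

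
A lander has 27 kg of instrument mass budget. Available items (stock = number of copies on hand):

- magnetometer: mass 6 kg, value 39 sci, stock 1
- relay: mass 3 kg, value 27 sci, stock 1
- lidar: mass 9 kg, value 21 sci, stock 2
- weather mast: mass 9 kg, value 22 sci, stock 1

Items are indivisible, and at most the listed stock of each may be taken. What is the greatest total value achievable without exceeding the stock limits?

109 sci

Best selections within mass 27 and stock limits:
- 1×magnetometer + 1×relay + 1×lidar + 1×weather mast: mass 27, value 109
- 1×magnetometer + 1×relay + 2×lidar: mass 27, value 108
- 1×magnetometer + 1×relay + 1×weather mast: mass 18, value 88
Best: 109 sci.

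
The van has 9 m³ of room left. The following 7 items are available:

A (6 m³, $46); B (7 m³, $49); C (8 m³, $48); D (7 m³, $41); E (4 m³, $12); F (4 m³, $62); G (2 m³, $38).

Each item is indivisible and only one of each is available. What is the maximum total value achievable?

$100

This is a 0/1 knapsack; check combinations near the capacity.
- F+G: volume 4+2=6, value 62+38=100
- B+G: volume 7+2=9, value 49+38=87
- A+G: volume 6+2=8, value 46+38=84
Best: $100.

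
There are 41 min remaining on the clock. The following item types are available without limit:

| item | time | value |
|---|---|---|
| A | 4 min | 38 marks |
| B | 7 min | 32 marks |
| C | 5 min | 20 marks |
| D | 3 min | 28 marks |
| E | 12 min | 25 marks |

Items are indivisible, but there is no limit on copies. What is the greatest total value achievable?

388 marks

Best value-per-unit is A at 38/4; filling with it alone gives 10×38 = 380.
Optimal mix: 8×A + 3×D → time 41, value 388.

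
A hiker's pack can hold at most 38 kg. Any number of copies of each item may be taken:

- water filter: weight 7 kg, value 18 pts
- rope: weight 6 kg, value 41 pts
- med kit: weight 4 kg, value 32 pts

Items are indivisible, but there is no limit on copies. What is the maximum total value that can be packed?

297 pts

Best value-per-unit is med kit at 32/4; filling with it alone gives 9×32 = 288.
Optimal mix: 1×rope + 8×med kit → weight 38, value 297.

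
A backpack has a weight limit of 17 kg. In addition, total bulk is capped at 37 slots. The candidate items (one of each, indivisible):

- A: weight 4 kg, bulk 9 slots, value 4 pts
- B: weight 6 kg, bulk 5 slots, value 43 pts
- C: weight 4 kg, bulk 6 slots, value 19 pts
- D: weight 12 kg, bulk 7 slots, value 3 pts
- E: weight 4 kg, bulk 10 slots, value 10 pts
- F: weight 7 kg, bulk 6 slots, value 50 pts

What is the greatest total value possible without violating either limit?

112 pts

Feasible sets respecting both limits:
- B+C+F: weight 17, bulk 17, value 112
- B+E+F: weight 17, bulk 21, value 103
- A+B+F: weight 17, bulk 20, value 97
- B+F: weight 13, bulk 11, value 93
Best: 112 pts.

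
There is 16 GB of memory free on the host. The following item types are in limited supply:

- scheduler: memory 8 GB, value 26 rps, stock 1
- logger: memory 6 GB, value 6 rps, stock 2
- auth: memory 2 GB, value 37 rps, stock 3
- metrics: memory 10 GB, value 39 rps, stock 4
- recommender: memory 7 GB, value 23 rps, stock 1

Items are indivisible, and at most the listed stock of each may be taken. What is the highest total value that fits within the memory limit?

Top feasible selections:
- 3×auth + 1×metrics: memory 16, value 150
- 1×scheduler + 3×auth: memory 14, value 137
- 3×auth + 1×recommender: memory 13, value 134
Best: 150 rps.

150 rps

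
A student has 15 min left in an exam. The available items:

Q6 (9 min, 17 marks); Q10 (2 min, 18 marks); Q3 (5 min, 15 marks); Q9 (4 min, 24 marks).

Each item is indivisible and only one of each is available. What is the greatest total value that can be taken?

Check high-value combinations within 15 min:
- Q6+Q10+Q9: time 9+2+4=15, value 17+18+24=59
- Q10+Q3+Q9: time 2+5+4=11, value 18+15+24=57
- Q10+Q9: time 2+4=6, value 18+24=42
- Q6+Q9: time 9+4=13, value 17+24=41
Best: 59 marks.

59 marks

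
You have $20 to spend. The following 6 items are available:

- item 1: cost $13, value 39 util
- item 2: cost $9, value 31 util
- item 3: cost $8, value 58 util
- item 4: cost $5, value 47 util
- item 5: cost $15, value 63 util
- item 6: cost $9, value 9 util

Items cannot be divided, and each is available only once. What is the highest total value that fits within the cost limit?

Check high-value combinations within $20:
- item 4+item 5: cost 5+15=20, value 47+63=110
- item 3+item 4: cost 8+5=13, value 58+47=105
- item 2+item 3: cost 9+8=17, value 31+58=89
Best: 110 util.

110 util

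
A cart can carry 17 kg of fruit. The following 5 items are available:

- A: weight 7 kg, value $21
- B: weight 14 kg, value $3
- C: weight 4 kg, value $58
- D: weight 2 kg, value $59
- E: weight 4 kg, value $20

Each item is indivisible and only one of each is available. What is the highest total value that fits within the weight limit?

$158

Check high-value combinations within 17 kg:
- A+C+D+E: weight 7+4+2+4=17, value 21+58+59+20=158
- A+C+D: weight 7+4+2=13, value 21+58+59=138
- C+D+E: weight 4+2+4=10, value 58+59+20=137
- C+D: weight 4+2=6, value 58+59=117
- A+D+E: weight 7+2+4=13, value 21+59+20=100
Best: $158.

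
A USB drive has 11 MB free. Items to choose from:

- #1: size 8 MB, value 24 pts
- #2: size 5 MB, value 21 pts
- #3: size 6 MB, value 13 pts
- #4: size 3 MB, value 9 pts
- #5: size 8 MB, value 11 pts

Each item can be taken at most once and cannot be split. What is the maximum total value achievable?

34 pts

Check high-value combinations within 11 MB:
- #2+#3: size 5+6=11, value 21+13=34
- #1+#4: size 8+3=11, value 24+9=33
- #2+#4: size 5+3=8, value 21+9=30
- #1: size 8, value 24
- #3+#4: size 6+3=9, value 13+9=22
Best: 34 pts.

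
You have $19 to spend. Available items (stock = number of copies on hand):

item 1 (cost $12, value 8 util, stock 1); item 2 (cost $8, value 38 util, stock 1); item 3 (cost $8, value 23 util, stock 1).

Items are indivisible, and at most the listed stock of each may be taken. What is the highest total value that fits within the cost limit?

Top feasible selections:
- 1×item 2 + 1×item 3: cost 16, value 61
- 1×item 2: cost 8, value 38
- 1×item 3: cost 8, value 23
- 1×item 1: cost 12, value 8
Best: 61 util.

61 util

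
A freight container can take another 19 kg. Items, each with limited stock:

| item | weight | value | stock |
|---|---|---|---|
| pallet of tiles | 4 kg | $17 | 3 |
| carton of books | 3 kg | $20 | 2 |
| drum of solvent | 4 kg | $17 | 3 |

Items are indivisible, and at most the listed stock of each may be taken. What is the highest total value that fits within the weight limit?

$91

Best selections within weight 19 and stock limits:
- 2×carton of books + 3×drum of solvent: weight 18, value 91
- 1×pallet of tiles + 2×carton of books + 2×drum of solvent: weight 18, value 91
- 2×pallet of tiles + 2×carton of books + 1×drum of solvent: weight 18, value 91
- 3×pallet of tiles + 2×carton of books: weight 18, value 91
Best: $91.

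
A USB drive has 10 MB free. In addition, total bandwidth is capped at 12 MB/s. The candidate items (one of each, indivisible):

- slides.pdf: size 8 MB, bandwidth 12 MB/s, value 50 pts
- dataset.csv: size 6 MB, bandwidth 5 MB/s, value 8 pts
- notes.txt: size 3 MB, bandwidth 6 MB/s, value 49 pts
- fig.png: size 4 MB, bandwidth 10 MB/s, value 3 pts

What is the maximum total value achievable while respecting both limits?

Feasible sets respecting both limits:
- dataset.csv+notes.txt: size 9, bandwidth 11, value 57
- slides.pdf: size 8, bandwidth 12, value 50
- notes.txt: size 3, bandwidth 6, value 49
Best: 57 pts.

57 pts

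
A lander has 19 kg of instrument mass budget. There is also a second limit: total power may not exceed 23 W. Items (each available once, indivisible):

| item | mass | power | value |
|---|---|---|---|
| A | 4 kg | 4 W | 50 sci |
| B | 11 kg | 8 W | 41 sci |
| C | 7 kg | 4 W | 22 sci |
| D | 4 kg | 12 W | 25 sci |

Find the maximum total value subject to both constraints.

97 sci

Feasible sets respecting both limits:
- A+C+D: mass 15, power 20, value 97
- A+B: mass 15, power 12, value 91
- A+D: mass 8, power 16, value 75
Best: 97 sci.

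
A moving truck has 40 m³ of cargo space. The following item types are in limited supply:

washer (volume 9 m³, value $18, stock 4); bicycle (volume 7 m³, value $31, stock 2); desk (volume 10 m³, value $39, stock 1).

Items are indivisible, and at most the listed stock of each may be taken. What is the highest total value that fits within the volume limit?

$119

Top feasible selections:
- 1×washer + 2×bicycle + 1×desk: volume 33, value 119
- 2×washer + 1×bicycle + 1×desk: volume 35, value 106
Best: $119.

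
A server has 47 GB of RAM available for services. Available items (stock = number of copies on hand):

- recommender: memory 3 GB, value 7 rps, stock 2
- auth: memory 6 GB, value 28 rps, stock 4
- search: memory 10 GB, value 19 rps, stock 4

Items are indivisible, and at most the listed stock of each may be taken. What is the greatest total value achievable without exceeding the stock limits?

Top feasible selections:
- 1×recommender + 4×auth + 2×search: memory 47, value 157
- 4×auth + 2×search: memory 44, value 150
- 2×recommender + 4×auth + 1×search: memory 40, value 145
Best: 157 rps.

157 rps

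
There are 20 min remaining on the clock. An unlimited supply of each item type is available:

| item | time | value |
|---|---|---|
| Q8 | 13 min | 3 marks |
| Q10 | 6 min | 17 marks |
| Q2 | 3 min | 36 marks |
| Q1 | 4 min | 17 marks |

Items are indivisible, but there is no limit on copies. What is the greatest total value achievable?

216 marks

Best value-per-unit is Q2 at 36/3, and filling with it alone uses time 6×3=18. No mix of the others beats 6×36 = 216.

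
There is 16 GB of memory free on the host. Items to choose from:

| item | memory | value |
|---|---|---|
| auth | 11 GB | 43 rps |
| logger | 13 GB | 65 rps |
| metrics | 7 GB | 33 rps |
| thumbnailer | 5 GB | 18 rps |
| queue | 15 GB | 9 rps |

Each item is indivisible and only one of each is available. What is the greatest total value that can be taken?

65 rps

This is a 0/1 knapsack; check combinations near the capacity.
- logger: memory 13, value 65
- auth+thumbnailer: memory 11+5=16, value 43+18=61
- metrics+thumbnailer: memory 7+5=12, value 33+18=51
Best: 65 rps.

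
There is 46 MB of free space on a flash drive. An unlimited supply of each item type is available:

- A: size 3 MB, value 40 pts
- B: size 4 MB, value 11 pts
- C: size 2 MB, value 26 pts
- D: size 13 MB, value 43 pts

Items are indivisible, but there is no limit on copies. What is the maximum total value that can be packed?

612 pts

Best value-per-unit is A at 40/3; filling with it alone gives 15×40 = 600.
Optimal mix: 14×A + 2×C → size 46, value 612.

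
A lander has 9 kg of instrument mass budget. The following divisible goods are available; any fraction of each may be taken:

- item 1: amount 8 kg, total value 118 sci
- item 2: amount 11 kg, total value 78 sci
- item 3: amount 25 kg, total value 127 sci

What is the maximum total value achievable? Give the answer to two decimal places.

125.09

Take in order of value per unit:
- item 1 (118/8 per unit): all 8 → value 118, running total 118.00
- item 2 (78/11 per unit): 1 of 11 → value 1×78/11 = 7.0909, running total 125.09
Total 125.09.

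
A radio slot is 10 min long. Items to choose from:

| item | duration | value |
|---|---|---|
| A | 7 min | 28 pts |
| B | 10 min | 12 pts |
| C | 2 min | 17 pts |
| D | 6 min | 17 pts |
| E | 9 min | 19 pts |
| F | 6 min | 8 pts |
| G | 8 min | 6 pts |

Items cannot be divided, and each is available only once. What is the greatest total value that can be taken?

45 pts

Check high-value combinations within 10 min:
- A+C: duration 7+2=9, value 28+17=45
- C+D: duration 2+6=8, value 17+17=34
- A: duration 7, value 28
- C+F: duration 2+6=8, value 17+8=25
- C+G: duration 2+8=10, value 17+6=23
Best: 45 pts.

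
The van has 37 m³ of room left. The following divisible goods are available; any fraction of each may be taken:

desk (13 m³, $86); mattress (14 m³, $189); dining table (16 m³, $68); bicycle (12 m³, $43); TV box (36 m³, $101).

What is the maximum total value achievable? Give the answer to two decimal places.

Take in order of value per unit:
- mattress (189/14 per unit): all 14 → value 189, running total 189.00
- desk (86/13 per unit): all 13 → value 86, running total 275.00
- dining table (68/16 per unit): 10 of 16 → value 10×68/16 = 42.5000, running total 317.50
Total 317.50.

317.50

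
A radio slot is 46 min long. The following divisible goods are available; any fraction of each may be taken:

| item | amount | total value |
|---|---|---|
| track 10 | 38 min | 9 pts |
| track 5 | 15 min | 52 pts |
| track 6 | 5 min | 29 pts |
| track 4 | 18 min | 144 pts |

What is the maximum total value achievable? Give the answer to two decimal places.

Take in order of value per unit:
- track 4 (144/18 per unit): all 18 → value 144, running total 144.00
- track 6 (29/5 per unit): all 5 → value 29, running total 173.00
- track 5 (52/15 per unit): all 15 → value 52, running total 225.00
- track 10 (9/38 per unit): 8 of 38 → value 8×9/38 = 1.8947, running total 226.89
Total 226.89.

226.89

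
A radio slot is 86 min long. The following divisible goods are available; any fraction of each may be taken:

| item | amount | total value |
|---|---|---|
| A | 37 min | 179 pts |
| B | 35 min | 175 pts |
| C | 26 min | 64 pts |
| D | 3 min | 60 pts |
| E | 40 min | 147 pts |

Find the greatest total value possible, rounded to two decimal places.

454.43

Take in order of value per unit:
- D (60/3 per unit): all 3 → value 60, running total 60.00
- B (175/35 per unit): all 35 → value 175, running total 235.00
- A (179/37 per unit): all 37 → value 179, running total 414.00
- E (147/40 per unit): 11 of 40 → value 11×147/40 = 40.4250, running total 454.43
Total 454.43.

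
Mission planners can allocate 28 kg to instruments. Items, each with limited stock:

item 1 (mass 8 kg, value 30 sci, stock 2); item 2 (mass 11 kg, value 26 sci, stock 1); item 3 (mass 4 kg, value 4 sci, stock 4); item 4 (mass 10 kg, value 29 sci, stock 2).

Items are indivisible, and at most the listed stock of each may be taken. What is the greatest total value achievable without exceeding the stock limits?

89 sci

Best selections within mass 28 and stock limits:
- 2×item 1 + 1×item 4: mass 26, value 89
- 1×item 1 + 2×item 4: mass 28, value 88
Best: 89 sci.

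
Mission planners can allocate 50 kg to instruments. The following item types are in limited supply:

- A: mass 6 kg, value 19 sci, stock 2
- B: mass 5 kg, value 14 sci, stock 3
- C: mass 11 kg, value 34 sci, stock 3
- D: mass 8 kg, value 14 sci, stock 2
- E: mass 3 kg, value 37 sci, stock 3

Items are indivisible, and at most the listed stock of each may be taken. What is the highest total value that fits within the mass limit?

232 sci

Top feasible selections:
- 1×A + 3×C + 3×E: mass 48, value 232
- 2×A + 1×B + 2×C + 3×E: mass 48, value 231
- 1×B + 3×C + 3×E: mass 47, value 227
Best: 232 sci.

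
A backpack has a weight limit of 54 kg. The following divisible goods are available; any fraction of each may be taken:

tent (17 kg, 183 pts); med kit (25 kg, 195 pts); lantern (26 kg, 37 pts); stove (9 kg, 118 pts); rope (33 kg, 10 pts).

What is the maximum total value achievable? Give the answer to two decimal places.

Take in order of value per unit:
- stove (118/9 per unit): all 9 → value 118, running total 118.00
- tent (183/17 per unit): all 17 → value 183, running total 301.00
- med kit (195/25 per unit): all 25 → value 195, running total 496.00
- lantern (37/26 per unit): 3 of 26 → value 3×37/26 = 4.2692, running total 500.27
Total 500.27.

500.27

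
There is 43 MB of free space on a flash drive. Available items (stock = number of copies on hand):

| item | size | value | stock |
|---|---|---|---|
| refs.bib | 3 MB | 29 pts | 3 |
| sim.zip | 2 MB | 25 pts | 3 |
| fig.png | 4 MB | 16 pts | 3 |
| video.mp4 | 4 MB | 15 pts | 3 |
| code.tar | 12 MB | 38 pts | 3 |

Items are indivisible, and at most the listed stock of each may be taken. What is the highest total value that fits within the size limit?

263 pts

Top feasible selections:
- 3×refs.bib + 3×sim.zip + 3×fig.png + 1×video.mp4 + 1×code.tar: size 43, value 263
- 3×refs.bib + 3×sim.zip + 2×fig.png + 2×video.mp4 + 1×code.tar: size 43, value 262
Best: 263 pts.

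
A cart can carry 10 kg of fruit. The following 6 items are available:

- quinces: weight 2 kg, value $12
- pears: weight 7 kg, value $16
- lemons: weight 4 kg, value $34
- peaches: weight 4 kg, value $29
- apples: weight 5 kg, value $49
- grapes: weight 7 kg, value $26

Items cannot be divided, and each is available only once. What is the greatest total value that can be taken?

$83

Check high-value combinations within 10 kg:
- lemons+apples: weight 4+5=9, value 34+49=83
- peaches+apples: weight 4+5=9, value 29+49=78
- quinces+lemons+peaches: weight 2+4+4=10, value 12+34+29=75
Best: $83.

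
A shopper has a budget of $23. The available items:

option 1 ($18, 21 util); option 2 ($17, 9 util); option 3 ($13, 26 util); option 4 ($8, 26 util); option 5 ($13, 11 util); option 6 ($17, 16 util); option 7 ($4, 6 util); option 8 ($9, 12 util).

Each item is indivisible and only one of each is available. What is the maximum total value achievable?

52 util

Check high-value combinations within $23:
- option 3+option 4: cost 13+8=21, value 26+26=52
- option 4+option 7+option 8: cost 8+4+9=21, value 26+6+12=44
- option 4+option 8: cost 8+9=17, value 26+12=38
Best: 52 util.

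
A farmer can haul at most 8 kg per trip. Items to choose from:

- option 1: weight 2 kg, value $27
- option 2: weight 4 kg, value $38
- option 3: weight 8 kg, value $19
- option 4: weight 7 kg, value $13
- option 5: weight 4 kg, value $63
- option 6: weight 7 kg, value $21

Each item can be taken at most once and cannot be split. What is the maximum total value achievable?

$101

Check high-value combinations within 8 kg:
- option 2+option 5: weight 4+4=8, value 38+63=101
- option 1+option 5: weight 2+4=6, value 27+63=90
- option 1+option 2: weight 2+4=6, value 27+38=65
Best: $101.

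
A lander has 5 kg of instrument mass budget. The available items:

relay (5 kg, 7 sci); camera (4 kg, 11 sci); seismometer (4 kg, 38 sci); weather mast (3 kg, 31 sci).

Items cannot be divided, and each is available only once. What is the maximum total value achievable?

Check high-value combinations within 5 kg:
- seismometer: mass 4, value 38
- weather mast: mass 3, value 31
- camera: mass 4, value 11
- relay: mass 5, value 7
Best: 38 sci.

38 sci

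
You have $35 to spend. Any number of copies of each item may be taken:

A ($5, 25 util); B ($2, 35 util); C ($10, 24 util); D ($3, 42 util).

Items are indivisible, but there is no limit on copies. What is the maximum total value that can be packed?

602 util

Best value-per-unit is B at 35/2; filling with it alone gives 17×35 = 595.
Optimal mix: 16×B + 1×D → cost 35, value 602.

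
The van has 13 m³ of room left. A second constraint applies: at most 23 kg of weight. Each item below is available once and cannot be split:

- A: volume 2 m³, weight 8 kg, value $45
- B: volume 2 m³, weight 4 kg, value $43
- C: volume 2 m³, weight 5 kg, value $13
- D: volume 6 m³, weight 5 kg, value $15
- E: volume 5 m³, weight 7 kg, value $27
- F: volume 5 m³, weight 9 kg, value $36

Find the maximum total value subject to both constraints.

$124

Feasible sets respecting both limits:
- A+B+F: volume 9, weight 21, value 124
- A+B+C+D: volume 12, weight 22, value 116
- A+B+E: volume 9, weight 19, value 115
- B+E+F: volume 12, weight 20, value 106
Best: $124.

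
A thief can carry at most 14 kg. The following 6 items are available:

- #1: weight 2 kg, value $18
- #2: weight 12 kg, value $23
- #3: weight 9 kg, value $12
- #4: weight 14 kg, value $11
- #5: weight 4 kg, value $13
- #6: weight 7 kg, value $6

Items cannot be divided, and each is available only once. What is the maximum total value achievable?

Check high-value combinations within 14 kg:
- #1+#2: weight 2+12=14, value 18+23=41
- #1+#5+#6: weight 2+4+7=13, value 18+13+6=37
- #1+#5: weight 2+4=6, value 18+13=31
- #1+#3: weight 2+9=11, value 18+12=30
- #3+#5: weight 9+4=13, value 12+13=25
Best: $41.

$41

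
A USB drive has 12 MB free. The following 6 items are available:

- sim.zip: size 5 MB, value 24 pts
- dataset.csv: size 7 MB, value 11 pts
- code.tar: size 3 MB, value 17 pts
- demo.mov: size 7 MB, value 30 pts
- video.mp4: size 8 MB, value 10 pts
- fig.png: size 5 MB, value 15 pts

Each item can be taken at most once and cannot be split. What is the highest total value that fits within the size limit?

Check high-value combinations within 12 MB:
- sim.zip+demo.mov: size 5+7=12, value 24+30=54
- code.tar+demo.mov: size 3+7=10, value 17+30=47
- demo.mov+fig.png: size 7+5=12, value 30+15=45
- sim.zip+code.tar: size 5+3=8, value 24+17=41
- sim.zip+fig.png: size 5+5=10, value 24+15=39
Best: 54 pts.

54 pts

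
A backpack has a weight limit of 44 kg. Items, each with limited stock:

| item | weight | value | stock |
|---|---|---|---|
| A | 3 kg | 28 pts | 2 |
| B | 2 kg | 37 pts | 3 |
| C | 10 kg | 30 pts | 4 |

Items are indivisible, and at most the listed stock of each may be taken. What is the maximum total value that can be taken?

257 pts

Top feasible selections:
- 2×A + 3×B + 3×C: weight 42, value 257
- 1×A + 3×B + 3×C: weight 39, value 229
Best: 257 pts.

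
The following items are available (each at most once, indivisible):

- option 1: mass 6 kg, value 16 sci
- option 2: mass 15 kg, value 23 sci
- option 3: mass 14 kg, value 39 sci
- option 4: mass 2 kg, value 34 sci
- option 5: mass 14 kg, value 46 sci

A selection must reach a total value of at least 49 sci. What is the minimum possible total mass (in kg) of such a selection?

8

Subsets with value ≥ 49, sorted by total mass:
- option 1+option 4: mass 8, value 50
- option 4+option 5: mass 16, value 80
Minimum mass: 8 kg.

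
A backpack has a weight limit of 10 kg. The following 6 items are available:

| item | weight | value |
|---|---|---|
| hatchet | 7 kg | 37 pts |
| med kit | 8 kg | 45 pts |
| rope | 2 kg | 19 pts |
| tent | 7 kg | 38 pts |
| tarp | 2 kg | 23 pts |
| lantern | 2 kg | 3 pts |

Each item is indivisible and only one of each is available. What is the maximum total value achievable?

68 pts

Check high-value combinations within 10 kg:
- med kit+tarp: weight 8+2=10, value 45+23=68
- med kit+rope: weight 8+2=10, value 45+19=64
- tent+tarp: weight 7+2=9, value 38+23=61
Best: 68 pts.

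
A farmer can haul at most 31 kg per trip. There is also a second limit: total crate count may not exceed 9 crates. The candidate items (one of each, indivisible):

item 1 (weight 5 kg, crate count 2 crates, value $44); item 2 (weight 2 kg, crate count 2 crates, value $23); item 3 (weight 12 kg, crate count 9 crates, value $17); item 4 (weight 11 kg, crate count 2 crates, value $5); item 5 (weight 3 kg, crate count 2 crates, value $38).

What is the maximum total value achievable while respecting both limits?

Feasible sets respecting both limits:
- item 1+item 2+item 4+item 5: weight 21, crate count 8, value 110
- item 1+item 2+item 5: weight 10, crate count 6, value 105
- item 1+item 4+item 5: weight 19, crate count 6, value 87
Best: $110.

$110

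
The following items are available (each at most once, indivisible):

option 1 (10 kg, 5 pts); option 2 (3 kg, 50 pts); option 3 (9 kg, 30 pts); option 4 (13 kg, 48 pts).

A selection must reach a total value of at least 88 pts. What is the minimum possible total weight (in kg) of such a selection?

16

Subsets with value ≥ 88, sorted by total weight:
- option 2+option 4: weight 16, value 98
- option 2+option 3+option 4: weight 25, value 128
Minimum weight: 16 kg.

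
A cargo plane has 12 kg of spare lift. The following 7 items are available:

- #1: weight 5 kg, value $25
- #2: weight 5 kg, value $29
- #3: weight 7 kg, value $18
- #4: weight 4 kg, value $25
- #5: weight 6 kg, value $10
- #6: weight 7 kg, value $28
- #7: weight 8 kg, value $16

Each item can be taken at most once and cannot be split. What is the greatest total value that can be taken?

Check high-value combinations within 12 kg:
- #2+#6: weight 5+7=12, value 29+28=57
- #2+#4: weight 5+4=9, value 29+25=54
- #1+#2: weight 5+5=10, value 25+29=54
- #4+#6: weight 4+7=11, value 25+28=53
- #1+#6: weight 5+7=12, value 25+28=53
Best: $57.

$57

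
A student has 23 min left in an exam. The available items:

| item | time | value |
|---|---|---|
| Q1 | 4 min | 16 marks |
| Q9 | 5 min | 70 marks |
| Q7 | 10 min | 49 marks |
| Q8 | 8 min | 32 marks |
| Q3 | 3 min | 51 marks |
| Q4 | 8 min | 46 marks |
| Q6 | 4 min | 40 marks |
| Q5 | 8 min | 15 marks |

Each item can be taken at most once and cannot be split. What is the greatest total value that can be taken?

Check high-value combinations within 23 min:
- Q9+Q7+Q3+Q6: time 5+10+3+4=22, value 70+49+51+40=210
- Q9+Q3+Q4+Q6: time 5+3+8+4=20, value 70+51+46+40=207
- Q9+Q8+Q3+Q6: time 5+8+3+4=20, value 70+32+51+40=193
- Q1+Q9+Q7+Q3: time 4+5+10+3=22, value 16+70+49+51=186
- Q1+Q9+Q3+Q4: time 4+5+3+8=20, value 16+70+51+46=183
Best: 210 marks.

210 marks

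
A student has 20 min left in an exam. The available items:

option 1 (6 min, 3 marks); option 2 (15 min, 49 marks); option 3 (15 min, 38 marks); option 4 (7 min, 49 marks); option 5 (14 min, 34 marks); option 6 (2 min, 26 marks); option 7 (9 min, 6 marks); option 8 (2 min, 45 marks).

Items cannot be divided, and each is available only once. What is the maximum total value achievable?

Check high-value combinations within 20 min:
- option 4+option 6+option 7+option 8: time 7+2+9+2=20, value 49+26+6+45=126
- option 1+option 4+option 6+option 8: time 6+7+2+2=17, value 3+49+26+45=123
- option 4+option 6+option 8: time 7+2+2=11, value 49+26+45=120
Best: 126 marks.

126 marks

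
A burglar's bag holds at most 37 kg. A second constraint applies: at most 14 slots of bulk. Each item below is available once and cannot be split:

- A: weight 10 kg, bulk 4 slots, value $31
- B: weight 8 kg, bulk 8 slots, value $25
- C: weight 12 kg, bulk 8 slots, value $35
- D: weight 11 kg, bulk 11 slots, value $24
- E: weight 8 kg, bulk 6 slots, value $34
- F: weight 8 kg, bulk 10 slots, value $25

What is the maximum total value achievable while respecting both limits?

Feasible sets respecting both limits:
- C+E: weight 20, bulk 14, value 69
- A+C: weight 22, bulk 12, value 66
- A+E: weight 18, bulk 10, value 65
- B+E: weight 16, bulk 14, value 59
Best: $69.

$69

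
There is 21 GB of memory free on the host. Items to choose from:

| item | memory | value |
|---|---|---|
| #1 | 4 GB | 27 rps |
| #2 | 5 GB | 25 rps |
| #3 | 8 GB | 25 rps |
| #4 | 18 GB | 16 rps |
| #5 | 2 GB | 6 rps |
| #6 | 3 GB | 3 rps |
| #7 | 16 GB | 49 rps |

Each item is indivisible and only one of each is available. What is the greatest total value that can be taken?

This is a 0/1 knapsack; check combinations near the capacity.
- #1+#2+#3+#5: memory 4+5+8+2=19, value 27+25+25+6=83
- #1+#2+#3+#6: memory 4+5+8+3=20, value 27+25+25+3=80
- #1+#2+#3: memory 4+5+8=17, value 27+25+25=77
- #1+#7: memory 4+16=20, value 27+49=76
- #2+#7: memory 5+16=21, value 25+49=74
Best: 83 rps.

83 rps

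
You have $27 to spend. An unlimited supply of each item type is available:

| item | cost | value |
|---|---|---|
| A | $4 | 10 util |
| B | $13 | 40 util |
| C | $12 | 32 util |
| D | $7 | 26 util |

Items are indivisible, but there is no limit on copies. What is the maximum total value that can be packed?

Best value-per-unit is D at 26/7; filling with it alone gives 3×26 = 78.
Optimal mix: 1×B + 2×D → cost 27, value 92.

92 util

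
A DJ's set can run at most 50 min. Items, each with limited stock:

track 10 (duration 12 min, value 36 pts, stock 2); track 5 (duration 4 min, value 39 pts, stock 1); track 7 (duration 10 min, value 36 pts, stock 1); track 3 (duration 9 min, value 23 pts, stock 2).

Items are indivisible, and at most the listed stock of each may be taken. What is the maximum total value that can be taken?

Top feasible selections:
- 2×track 10 + 1×track 5 + 1×track 7 + 1×track 3: duration 47, value 170
- 1×track 10 + 1×track 5 + 1×track 7 + 2×track 3: duration 44, value 157
Best: 170 pts.

170 pts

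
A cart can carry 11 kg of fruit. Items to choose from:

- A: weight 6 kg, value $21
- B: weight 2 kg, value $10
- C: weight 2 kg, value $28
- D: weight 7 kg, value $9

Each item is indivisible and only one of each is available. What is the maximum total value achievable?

$59

Check high-value combinations within 11 kg:
- A+B+C: weight 6+2+2=10, value 21+10+28=59
- A+C: weight 6+2=8, value 21+28=49
- B+C+D: weight 2+2+7=11, value 10+28+9=47
- B+C: weight 2+2=4, value 10+28=38
- C+D: weight 2+7=9, value 28+9=37
Best: $59.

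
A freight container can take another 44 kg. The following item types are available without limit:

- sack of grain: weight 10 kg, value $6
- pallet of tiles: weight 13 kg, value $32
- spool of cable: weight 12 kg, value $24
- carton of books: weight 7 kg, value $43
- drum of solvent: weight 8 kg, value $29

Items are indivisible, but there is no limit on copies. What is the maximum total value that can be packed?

Best value-per-unit is carton of books at 43/7, and filling with it alone uses weight 6×7=42. No mix of the others beats 6×43 = 258.

$258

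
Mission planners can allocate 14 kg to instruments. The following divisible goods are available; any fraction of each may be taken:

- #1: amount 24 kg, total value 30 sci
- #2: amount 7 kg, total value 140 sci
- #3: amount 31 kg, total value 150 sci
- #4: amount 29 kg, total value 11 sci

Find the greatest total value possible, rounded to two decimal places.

173.87

Take in order of value per unit:
- #2 (140/7 per unit): all 7 → value 140, running total 140.00
- #3 (150/31 per unit): 7 of 31 → value 7×150/31 = 33.8710, running total 173.87
Total 173.87.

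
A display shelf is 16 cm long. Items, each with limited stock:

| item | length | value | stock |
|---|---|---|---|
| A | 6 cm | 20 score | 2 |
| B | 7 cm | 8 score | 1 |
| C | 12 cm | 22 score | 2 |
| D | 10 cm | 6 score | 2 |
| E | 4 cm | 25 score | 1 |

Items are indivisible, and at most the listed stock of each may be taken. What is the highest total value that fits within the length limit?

Best selections within length 16 and stock limits:
- 2×A + 1×E: length 16, value 65
- 1×C + 1×E: length 16, value 47
Best: 65 score.

65 score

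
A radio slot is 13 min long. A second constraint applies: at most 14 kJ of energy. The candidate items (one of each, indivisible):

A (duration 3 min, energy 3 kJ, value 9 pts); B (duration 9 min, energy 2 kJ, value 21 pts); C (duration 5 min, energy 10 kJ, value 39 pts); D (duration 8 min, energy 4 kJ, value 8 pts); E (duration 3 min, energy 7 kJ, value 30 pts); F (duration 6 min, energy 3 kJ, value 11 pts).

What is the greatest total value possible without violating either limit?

51 pts

Feasible sets respecting both limits:
- B+E: duration 12, energy 9, value 51
- C+F: duration 11, energy 13, value 50
- A+E+F: duration 12, energy 13, value 50
Best: 51 pts.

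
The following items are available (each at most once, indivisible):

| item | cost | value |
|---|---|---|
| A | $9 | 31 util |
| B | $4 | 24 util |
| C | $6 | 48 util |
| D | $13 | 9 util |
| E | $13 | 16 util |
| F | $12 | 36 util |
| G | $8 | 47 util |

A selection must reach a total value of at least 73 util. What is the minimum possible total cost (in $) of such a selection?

14

Subsets with value ≥ 73, sorted by total cost:
- C+G: cost 14, value 95
- A+C: cost 15, value 79
Minimum cost: 14 $.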